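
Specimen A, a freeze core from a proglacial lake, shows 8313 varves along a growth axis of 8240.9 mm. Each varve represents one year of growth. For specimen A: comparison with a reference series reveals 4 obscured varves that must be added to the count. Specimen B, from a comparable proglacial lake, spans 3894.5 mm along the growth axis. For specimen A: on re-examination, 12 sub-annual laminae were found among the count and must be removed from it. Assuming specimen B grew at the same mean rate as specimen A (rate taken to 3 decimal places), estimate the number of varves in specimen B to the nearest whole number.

Specimen A: adjusted count: 8313 − 12 + 4 = 8305 varves.
A: 8240.9 mm over 8305 years gives 8240.9 / 8305 ≈ 0.992 mm/yr.
B spans 3894.5 / 0.992 = 3925.91 years ≈ 3926 varves.

3926 varves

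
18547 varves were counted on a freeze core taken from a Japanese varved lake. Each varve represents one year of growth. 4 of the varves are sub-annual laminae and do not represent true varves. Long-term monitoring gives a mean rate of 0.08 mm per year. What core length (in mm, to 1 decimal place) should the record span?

1483.4 mm

Correcting the raw count gives 18547 − 4 = 18543 true varves.
18543 years at 0.08 mm/year gives 0.08 × 18543 = 1483.4 mm.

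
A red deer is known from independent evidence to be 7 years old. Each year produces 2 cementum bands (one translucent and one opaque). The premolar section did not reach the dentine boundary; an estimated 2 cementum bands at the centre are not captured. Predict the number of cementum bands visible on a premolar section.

12 cementum bands

7 years at 2 cementum bands per year gives 7 × 2 = 14 cementum bands.
Less the 2 uncaptured cementum bands: 14 − 2 = 12.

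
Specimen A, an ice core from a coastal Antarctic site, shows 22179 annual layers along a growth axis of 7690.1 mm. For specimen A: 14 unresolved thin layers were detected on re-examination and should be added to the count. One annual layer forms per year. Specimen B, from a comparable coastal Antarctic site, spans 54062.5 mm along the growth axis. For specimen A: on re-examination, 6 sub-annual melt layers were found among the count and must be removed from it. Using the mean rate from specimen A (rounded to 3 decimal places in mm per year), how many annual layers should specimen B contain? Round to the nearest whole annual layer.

155800 annual layers

Specimen A: adjusted count: 22179 − 6 + 14 = 22187 annual layers.
A: 7690.1 mm over 22187 years gives 7690.1 / 22187 ≈ 0.347 mm per year.
Specimen B: 54062.5 mm / 0.347 mm per year = 155799.71 years ≈ 155800 annual layers.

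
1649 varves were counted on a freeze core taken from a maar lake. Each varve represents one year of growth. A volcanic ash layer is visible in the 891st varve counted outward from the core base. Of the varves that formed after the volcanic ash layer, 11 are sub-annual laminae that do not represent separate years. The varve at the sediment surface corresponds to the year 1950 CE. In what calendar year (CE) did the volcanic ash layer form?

Between varve 891 and the sediment surface there are 1649 − 891 = 758 varves.
Excluding 11 false varves: 758 − 11 = 747.
Counting back 747 years from 1950 CE places the volcanic ash layer in 1950 − 747 = 1203 CE.

1203 CE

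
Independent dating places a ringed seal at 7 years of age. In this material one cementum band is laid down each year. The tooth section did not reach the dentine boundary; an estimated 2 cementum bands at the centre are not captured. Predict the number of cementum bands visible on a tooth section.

At one cementum band per year, 7 years correspond to 7 cementum bands.
Subtracting the 2 cementum bands not captured gives 7 − 2 = 5 cementum bands in the record.

5 cementum bands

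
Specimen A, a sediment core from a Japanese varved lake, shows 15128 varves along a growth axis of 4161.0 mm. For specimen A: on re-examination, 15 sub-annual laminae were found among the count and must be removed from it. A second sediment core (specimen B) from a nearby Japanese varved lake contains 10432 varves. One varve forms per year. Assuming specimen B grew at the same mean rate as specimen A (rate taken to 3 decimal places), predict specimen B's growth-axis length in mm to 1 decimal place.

2868.8 mm

Specimen A: correcting the raw count gives 15128 − 15 = 15113 true varves.
A: Extension rate ≈ 4161.0 / 15113 = 0.275 mm/year.
B's length ≈ 0.275 × 10432 = 2868.8 mm.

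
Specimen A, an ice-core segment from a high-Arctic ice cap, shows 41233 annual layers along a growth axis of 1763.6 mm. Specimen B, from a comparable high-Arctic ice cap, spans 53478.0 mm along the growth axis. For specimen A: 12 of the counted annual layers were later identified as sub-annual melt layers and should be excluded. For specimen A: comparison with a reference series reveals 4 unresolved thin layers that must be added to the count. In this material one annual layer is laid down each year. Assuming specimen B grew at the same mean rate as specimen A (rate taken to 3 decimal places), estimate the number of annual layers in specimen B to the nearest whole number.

Specimen A: correcting the raw count gives 41233 − 12 + 4 = 41225 true annual layers.
A: Extension rate ≈ 1763.6 / 41225 = 0.043 mm/yr.
B spans 53478.0 / 0.043 = 1243674.42 years ≈ 1243674 annual layers.

1243674 annual layers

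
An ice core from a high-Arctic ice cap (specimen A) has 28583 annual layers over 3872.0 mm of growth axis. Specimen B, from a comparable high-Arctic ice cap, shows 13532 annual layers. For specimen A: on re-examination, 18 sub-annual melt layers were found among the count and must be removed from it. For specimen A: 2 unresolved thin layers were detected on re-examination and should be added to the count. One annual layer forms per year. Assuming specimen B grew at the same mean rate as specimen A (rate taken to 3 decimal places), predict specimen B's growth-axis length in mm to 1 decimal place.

Specimen A: correcting the raw count gives 28583 − 18 + 2 = 28567 true annual layers.
A: Extension rate ≈ 3872.0 / 28567 = 0.136 mm per year.
For B, 0.136 mm/year × 13532 years = 1840.4 mm.

1840.4 mm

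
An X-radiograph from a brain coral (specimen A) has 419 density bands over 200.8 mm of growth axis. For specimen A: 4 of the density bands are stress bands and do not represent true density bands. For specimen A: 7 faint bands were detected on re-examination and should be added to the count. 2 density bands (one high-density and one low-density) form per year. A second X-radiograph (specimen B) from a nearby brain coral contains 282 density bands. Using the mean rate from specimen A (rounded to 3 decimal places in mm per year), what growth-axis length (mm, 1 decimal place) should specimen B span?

Specimen A: true density band count = 419 − 4 + 7 = 422.
Specimen A: with 2 density bands per year, 422 / 2 = 211 years.
A: 200.8 mm over 211 years gives 200.8 / 211 ≈ 0.952 mm/yr.
Specimen B: with 2 density bands per year, 282 / 2 = 141 years. B's length ≈ 0.952 × 141 = 134.2 mm.

134.2 mm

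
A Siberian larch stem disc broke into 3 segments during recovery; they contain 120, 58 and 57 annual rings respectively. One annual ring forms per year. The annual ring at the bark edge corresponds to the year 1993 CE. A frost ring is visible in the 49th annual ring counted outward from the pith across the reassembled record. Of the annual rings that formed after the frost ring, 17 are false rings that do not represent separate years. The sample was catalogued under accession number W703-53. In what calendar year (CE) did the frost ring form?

1824 CE

Total annual rings = 120 + 58 + 57 = 235.
Between annual ring 49 and the bark edge there are 235 − 49 = 186 annual rings.
Removing the 17 false annual rings leaves 186 − 17 = 169 true annual rings beyond the frost ring.
1993 − 169 = 1824 CE.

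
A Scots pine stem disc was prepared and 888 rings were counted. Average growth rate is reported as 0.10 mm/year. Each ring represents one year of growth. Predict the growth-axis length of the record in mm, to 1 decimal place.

88.8 mm

The record spans 888 years at 0.10 mm per year.
888 years at 0.10 mm/year gives 0.10 × 888 = 88.8 mm.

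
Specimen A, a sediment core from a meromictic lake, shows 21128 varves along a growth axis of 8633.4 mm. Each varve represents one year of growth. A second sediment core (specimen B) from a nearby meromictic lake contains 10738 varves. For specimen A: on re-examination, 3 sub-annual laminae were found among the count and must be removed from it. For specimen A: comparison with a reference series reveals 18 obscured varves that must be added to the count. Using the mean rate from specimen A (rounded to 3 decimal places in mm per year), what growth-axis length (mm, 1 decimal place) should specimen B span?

Specimen A: after corrections the count is 21128 − 3 + 18 = 21143 varves.
A: Mean rate = 8633.4 mm / 21143 years ≈ 0.408 mm/yr.
B's length ≈ 0.408 × 10738 = 4381.1 mm.

4381.1 mm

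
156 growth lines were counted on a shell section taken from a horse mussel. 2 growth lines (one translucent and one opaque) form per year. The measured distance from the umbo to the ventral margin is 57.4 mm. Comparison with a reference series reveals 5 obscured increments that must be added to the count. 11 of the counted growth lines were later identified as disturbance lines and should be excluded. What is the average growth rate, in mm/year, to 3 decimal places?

True growth line count = 156 − 11 + 5 = 150.
150 growth lines at 2 per year is 150 / 2 = 75 years.
Mean rate = 57.4 mm / 75 years ≈ 0.765 mm/year.

0.765 mm/year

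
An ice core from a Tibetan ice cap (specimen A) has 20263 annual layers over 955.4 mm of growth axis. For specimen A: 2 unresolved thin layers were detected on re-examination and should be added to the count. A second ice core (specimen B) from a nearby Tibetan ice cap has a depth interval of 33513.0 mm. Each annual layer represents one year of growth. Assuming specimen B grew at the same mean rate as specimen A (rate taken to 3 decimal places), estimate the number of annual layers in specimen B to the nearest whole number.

Specimen A: adjusted count: 20263 + 2 = 20265 annual layers.
A: Mean rate = 955.4 mm / 20265 years ≈ 0.047 mm/year.
For B, 33513.0 / 0.047 = 713042.55 years ≈ 713043 annual layers.

713043 annual layers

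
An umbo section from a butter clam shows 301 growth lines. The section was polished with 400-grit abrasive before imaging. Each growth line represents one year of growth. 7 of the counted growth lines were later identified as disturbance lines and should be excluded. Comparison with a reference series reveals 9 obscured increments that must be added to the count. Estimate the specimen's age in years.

True growth line count = 301 − 7 + 9 = 303.
At one growth line per year, that is 303 years.

303 years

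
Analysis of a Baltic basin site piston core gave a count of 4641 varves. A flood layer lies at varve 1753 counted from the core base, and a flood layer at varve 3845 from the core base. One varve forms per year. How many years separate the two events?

Separation: 3845 − 1753 = 2092 varves.
One varve per year makes the interval 2092 years.

2092 years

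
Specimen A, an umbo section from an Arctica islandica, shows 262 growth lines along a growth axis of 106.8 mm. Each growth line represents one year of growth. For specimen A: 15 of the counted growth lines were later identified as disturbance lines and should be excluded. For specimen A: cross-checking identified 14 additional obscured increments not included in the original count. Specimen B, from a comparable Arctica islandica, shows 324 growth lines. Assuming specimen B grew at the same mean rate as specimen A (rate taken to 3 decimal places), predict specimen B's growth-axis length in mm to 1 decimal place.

Specimen A: correcting the raw count gives 262 − 15 + 14 = 261 true growth lines.
A: 106.8 mm over 261 years gives 106.8 / 261 ≈ 0.409 mm per year.
For B, 0.409 mm/year × 324 years = 132.5 mm.

132.5 mm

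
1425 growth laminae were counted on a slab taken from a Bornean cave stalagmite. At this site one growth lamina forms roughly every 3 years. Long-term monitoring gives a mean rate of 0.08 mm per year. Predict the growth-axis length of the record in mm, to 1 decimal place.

At 3 years per growth lamina, 1425 × 3 = 4275 years.
Predicted length = 0.08 mm/year × 4275 years = 342.0 mm.

342.0 mm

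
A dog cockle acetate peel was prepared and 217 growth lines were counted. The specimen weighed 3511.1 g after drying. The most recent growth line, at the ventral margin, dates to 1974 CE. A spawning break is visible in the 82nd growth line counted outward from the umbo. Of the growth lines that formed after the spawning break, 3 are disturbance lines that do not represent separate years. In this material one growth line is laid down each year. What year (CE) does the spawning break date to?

The spawning break sits at growth line 82 from the umbo, so 217 − 82 = 135 growth lines formed after it.
Removing the 3 false growth lines leaves 135 − 3 = 132 true growth lines beyond the spawning break.
The growth line at the ventral margin is 1974 CE, so the spawning break dates to 1974 − 132 = 1842 CE.

1842 CE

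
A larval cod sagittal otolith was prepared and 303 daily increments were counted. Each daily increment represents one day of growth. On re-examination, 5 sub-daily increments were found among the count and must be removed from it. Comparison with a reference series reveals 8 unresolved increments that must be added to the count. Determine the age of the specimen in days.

After corrections the count is 303 − 5 + 8 = 306 daily increments.
At one daily increment per day, that is 306 days.

306 days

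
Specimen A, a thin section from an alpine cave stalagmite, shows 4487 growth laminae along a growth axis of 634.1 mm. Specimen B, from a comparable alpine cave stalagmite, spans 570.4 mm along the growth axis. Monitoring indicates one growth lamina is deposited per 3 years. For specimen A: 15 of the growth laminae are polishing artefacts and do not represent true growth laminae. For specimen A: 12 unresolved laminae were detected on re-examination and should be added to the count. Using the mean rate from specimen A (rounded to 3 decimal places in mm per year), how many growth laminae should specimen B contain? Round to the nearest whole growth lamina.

Specimen A: after corrections the count is 4487 − 15 + 12 = 4484 growth laminae.
Specimen A: 4484 growth laminae at 3 years each span 4484 × 3 = 13452 years.
A: 634.1 mm over 13452 years gives 634.1 / 13452 ≈ 0.047 mm/yr.
B spans 570.4 / 0.047 = 12136.17 years; at 3 years per growth lamina that is 12136.17 / 3 ≈ 4045 growth laminae.

4045 growth laminae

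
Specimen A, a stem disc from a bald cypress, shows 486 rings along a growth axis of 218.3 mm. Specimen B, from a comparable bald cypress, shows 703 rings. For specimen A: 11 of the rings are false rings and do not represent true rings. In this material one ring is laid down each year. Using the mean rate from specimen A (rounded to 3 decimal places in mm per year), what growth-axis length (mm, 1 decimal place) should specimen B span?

323.4 mm

Specimen A: true ring count = 486 − 11 = 475.
A: Mean rate = 218.3 mm / 475 years ≈ 0.460 mm/year.
For B, 0.460 mm/year × 703 years = 323.4 mm.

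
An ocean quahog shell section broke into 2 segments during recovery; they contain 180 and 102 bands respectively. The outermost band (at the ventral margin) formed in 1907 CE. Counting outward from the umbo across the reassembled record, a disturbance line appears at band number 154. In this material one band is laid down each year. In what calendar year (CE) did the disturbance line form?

1779 CE

Total bands = 180 + 102 = 282.
Between band 154 and the ventral margin there are 282 − 154 = 128 bands.
1907 − 128 = 1779 CE.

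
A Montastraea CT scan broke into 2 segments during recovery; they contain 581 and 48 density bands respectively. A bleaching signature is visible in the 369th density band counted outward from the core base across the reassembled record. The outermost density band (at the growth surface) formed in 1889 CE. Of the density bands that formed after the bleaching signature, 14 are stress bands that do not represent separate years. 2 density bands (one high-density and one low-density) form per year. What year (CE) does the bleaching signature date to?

1766 CE

Total density bands = 581 + 48 = 629.
629 − 369 = 260 density bands lie beyond the bleaching signature toward the growth surface.
Excluding 14 false density bands: 260 − 14 = 246.
With 2 density bands per year, 246 / 2 = 123 years.
The density band at the growth surface is 1889 CE, so the bleaching signature dates to 1889 − 123 = 1766 CE.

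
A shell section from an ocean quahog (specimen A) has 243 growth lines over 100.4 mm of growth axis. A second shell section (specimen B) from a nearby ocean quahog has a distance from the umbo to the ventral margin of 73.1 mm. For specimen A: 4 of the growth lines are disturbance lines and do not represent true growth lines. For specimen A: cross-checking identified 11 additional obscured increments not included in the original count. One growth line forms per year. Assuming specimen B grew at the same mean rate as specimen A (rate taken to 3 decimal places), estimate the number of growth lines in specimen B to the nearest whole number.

182 growth lines

Specimen A: adjusted count: 243 − 4 + 11 = 250 growth lines.
A: 100.4 mm over 250 years gives 100.4 / 250 ≈ 0.402 mm/year.
For B, 73.1 / 0.402 = 181.84 years ≈ 182 growth lines.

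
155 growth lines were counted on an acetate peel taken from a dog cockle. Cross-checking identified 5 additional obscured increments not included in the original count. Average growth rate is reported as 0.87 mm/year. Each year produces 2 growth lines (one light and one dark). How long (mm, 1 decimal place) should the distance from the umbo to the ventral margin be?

Correcting the raw count gives 155 + 5 = 160 true growth lines.
With 2 growth lines per year, 160 / 2 = 80 years.
80 years at 0.87 mm/year gives 0.87 × 80 = 69.6 mm.

69.6 mm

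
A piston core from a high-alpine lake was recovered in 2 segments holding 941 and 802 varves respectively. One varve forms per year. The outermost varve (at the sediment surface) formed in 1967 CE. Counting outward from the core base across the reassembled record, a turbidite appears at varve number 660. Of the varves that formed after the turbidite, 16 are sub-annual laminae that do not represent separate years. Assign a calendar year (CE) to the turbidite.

Total varves = 941 + 802 = 1743.
1743 − 660 = 1083 varves lie beyond the turbidite toward the sediment surface.
Removing the 16 false varves leaves 1083 − 16 = 1067 true varves beyond the turbidite.
The varve at the sediment surface is 1967 CE, so the turbidite dates to 1967 − 1067 = 900 CE.

900 CE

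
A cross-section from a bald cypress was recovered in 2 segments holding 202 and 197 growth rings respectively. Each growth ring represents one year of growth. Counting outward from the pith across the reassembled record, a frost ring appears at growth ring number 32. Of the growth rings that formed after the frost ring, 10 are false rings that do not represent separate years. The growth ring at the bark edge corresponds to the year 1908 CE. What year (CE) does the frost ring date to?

Total growth rings = 202 + 197 = 399.
399 − 32 = 367 growth rings lie beyond the frost ring toward the bark edge.
Excluding 10 false growth rings: 367 − 10 = 357.
The growth ring at the bark edge is 1908 CE, so the frost ring dates to 1908 − 357 = 1551 CE.

1551 CE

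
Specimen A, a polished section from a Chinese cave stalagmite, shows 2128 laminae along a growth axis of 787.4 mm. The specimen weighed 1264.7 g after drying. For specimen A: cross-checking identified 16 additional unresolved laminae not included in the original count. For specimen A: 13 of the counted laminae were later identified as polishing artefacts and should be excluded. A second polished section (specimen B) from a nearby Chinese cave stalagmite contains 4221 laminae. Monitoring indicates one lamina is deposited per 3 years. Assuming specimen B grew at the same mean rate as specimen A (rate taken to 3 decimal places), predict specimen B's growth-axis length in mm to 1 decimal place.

Specimen A: true lamina count = 2128 − 13 + 16 = 2131.
Specimen A: multiplying by 3 years per lamina: 2131 × 3 = 6393 years.
A: Mean rate = 787.4 mm / 6393 years ≈ 0.123 mm per year.
Specimen B: multiplying by 3 years per lamina: 4221 × 3 = 12663 years. B's length ≈ 0.123 × 12663 = 1557.5 mm.

1557.5 mm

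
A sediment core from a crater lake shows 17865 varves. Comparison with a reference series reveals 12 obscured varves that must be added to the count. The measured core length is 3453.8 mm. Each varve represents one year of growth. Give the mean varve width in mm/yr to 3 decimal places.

0.193 mm/yr

After corrections the count is 17865 + 12 = 17877 varves.
3453.8 mm over 17877 years gives 3453.8 / 17877 ≈ 0.193 mm/yr.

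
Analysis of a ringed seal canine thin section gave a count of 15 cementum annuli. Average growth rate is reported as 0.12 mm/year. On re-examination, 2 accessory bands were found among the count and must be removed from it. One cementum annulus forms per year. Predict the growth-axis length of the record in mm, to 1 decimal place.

Correcting the raw count gives 15 − 2 = 13 true cementum annuli.
13 years at 0.12 mm/year gives 0.12 × 13 = 1.6 mm.

1.6 mm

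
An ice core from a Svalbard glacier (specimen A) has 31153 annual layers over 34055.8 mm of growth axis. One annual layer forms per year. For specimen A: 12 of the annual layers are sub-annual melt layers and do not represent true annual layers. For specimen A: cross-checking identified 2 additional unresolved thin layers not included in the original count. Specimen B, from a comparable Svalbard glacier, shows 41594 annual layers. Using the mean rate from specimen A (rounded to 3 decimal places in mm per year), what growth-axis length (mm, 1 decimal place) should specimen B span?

Specimen A: after corrections the count is 31153 − 12 + 2 = 31143 annual layers.
A: 34055.8 mm over 31143 years gives 34055.8 / 31143 ≈ 1.094 mm per year.
For B, 1.094 mm/year × 41594 years = 45503.8 mm.

45503.8 mm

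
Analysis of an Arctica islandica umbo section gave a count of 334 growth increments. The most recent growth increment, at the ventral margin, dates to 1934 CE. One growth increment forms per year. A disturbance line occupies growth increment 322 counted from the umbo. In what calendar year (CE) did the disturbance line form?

1922 CE

Between growth increment 322 and the ventral margin there are 334 − 322 = 12 growth increments.
Counting back 12 years from 1934 CE places the disturbance line in 1934 − 12 = 1922 CE.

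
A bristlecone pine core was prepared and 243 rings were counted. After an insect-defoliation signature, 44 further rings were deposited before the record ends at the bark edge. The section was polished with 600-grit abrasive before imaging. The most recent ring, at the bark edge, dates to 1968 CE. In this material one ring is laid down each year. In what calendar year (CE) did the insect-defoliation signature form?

44 rings formed after the insect-defoliation signature.
The ring at the bark edge is 1968 CE, so the insect-defoliation signature dates to 1968 − 44 = 1924 CE.

1924 CE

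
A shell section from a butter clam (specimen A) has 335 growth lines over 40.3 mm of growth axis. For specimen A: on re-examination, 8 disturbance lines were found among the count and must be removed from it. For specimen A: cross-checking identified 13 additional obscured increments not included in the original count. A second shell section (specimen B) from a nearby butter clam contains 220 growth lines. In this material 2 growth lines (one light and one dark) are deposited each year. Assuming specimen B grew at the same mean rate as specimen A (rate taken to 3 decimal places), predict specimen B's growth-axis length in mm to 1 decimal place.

26.1 mm

Specimen A: true growth line count = 335 − 8 + 13 = 340.
Specimen A: with 2 growth lines per year, 340 / 2 = 170 years.
A: Mean rate = 40.3 mm / 170 years ≈ 0.237 mm/yr.
Specimen B: with 2 growth lines per year, 220 / 2 = 110 years. For B, 0.237 mm/year × 110 years = 26.1 mm.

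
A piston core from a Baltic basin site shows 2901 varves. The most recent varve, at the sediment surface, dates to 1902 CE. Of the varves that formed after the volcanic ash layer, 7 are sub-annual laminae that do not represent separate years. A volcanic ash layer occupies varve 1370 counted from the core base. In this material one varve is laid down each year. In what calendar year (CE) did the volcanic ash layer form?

Between varve 1370 and the sediment surface there are 2901 − 1370 = 1531 varves.
Removing the 7 false varves leaves 1531 − 7 = 1524 true varves beyond the volcanic ash layer.
Counting back 1524 years from 1902 CE places the volcanic ash layer in 1902 − 1524 = 378 CE.

378 CE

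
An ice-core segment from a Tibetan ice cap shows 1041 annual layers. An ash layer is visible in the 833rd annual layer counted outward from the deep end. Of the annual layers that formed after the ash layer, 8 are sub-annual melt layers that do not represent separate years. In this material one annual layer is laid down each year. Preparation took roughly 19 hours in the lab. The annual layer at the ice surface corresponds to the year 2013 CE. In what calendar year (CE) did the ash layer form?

Between annual layer 833 and the ice surface there are 1041 − 833 = 208 annual layers.
Removing the 8 false annual layers leaves 208 − 8 = 200 true annual layers beyond the ash layer.
The annual layer at the ice surface is 2013 CE, so the ash layer dates to 2013 − 200 = 1813 CE.

1813 CE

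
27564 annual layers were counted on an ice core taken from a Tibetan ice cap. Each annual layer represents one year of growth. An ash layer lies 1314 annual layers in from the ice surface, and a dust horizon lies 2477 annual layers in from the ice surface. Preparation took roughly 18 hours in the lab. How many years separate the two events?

1163 yr

Separation: 2477 − 1314 = 1163 annual layers.
That is 1163 years at one annual layer per year.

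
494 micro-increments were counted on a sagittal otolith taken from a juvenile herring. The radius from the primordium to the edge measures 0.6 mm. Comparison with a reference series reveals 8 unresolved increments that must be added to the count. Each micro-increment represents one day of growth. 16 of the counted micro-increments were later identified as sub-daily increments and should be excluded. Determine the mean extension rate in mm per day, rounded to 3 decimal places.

0.001 mm per day

Correcting the raw count gives 494 − 16 + 8 = 486 true micro-increments.
0.6 mm over 486 days gives 0.6 / 486 ≈ 0.001 mm per day.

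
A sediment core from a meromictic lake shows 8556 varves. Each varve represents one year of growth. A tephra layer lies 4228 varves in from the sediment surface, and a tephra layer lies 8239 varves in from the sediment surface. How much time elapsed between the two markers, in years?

4011 years

8239 − 4228 = 4011 varves lie between the two events.
At one varve per year, 4011 years elapsed between them.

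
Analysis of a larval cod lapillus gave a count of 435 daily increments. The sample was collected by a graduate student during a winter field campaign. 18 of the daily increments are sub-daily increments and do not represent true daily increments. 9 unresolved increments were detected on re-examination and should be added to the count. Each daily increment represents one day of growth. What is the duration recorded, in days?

426 days

True daily increment count = 435 − 18 + 9 = 426.
With a one-to-one daily increment periodicity this is 426 days.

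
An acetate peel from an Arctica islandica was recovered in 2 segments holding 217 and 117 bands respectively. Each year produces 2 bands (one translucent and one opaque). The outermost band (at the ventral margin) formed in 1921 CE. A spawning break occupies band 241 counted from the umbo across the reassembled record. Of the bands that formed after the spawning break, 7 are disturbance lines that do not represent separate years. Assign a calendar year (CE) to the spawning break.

Total bands = 217 + 117 = 334.
334 − 241 = 93 bands lie beyond the spawning break toward the ventral margin.
Excluding 7 false bands: 93 − 7 = 86.
With 2 bands per year, 86 / 2 = 43 years.
1921 − 43 = 1878 CE.

1878 CE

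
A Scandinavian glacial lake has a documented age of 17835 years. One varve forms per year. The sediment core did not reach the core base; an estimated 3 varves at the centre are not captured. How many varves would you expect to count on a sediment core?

Expected varves over 17835 years: 17835.
Subtracting the 3 varves not captured gives 17835 − 3 = 17832 varves in the record.

17832 varves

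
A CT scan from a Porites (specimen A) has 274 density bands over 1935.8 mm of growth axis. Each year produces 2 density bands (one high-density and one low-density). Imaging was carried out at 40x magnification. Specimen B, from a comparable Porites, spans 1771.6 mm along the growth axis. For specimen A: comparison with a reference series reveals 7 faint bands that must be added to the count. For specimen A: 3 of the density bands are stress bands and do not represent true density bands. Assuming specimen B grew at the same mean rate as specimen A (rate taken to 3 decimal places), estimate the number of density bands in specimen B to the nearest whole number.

Specimen A: correcting the raw count gives 274 − 3 + 7 = 278 true density bands.
Specimen A: dividing by 2 density bands per year: 278 / 2 = 139 years.
A: Mean rate = 1935.8 mm / 139 years ≈ 13.927 mm/year.
B spans 1771.6 / 13.927 = 127.21 years; at 2 density bands per year that is 127.21 × 2 ≈ 254 density bands.

254 density bands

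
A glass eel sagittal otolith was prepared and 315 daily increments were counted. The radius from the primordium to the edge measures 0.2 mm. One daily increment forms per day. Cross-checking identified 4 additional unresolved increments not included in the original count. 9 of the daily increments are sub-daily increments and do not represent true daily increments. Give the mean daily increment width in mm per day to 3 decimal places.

0.001 mm per day

After corrections the count is 315 − 9 + 4 = 310 daily increments.
0.2 mm over 310 days gives 0.2 / 310 ≈ 0.001 mm per day.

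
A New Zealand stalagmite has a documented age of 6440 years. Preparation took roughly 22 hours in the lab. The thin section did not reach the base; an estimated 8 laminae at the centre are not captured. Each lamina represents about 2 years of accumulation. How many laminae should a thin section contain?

At 2 years per lamina, 6440 / 2 = 3220 laminae are expected.
3220 − 8 missed = 3212 laminae expected in the prepared section.

3212 laminae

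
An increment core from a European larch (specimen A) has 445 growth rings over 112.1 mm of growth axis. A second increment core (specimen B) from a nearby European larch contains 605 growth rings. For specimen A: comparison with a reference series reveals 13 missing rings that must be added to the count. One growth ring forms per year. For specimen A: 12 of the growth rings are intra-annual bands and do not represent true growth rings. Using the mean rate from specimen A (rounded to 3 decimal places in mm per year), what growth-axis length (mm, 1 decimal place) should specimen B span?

Specimen A: correcting the raw count gives 445 − 12 + 13 = 446 true growth rings.
A: Extension rate ≈ 112.1 / 446 = 0.251 mm per year.
Length of B = 0.251 × 605 = 151.9 mm.

151.9 mm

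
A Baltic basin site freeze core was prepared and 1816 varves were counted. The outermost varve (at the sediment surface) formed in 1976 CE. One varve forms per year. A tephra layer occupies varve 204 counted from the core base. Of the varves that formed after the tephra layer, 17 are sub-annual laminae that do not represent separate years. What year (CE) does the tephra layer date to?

The tephra layer sits at varve 204 from the core base, so 1816 − 204 = 1612 varves formed after it.
1612 − 17 false = 1595 true varves after the tephra layer.
1976 − 1595 = 381 CE.

381 CE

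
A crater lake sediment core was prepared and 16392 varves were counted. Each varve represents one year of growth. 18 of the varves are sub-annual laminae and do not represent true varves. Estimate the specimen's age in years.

16374 yr

True varve count = 16392 − 18 = 16374.
With a one-to-one varve periodicity this is 16374 years.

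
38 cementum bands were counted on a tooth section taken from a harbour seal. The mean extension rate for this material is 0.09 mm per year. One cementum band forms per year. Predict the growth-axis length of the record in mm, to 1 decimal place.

38 years of growth are recorded.
38 years at 0.09 mm/year gives 0.09 × 38 = 3.4 mm.

3.4 mm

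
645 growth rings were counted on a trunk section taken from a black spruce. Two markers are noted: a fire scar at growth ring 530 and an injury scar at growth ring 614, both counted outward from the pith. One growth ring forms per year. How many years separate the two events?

Separation: 614 − 530 = 84 growth rings.
At one growth ring per year, 84 years elapsed between them.

84 years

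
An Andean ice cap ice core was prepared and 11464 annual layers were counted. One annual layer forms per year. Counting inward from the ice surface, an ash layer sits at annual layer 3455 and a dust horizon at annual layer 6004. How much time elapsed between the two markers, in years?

2549 years

The two markers are separated by 6004 − 3455 = 2549 annual layers.
One annual layer per year makes the interval 2549 years.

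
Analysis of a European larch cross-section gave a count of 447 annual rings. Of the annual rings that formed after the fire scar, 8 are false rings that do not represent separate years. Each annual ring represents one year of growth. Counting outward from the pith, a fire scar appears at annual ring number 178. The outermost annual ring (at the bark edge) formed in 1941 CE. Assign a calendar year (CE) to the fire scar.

447 − 178 = 269 annual rings lie beyond the fire scar toward the bark edge.
Removing the 8 false annual rings leaves 269 − 8 = 261 true annual rings beyond the fire scar.
Counting back 261 years from 1941 CE places the fire scar in 1941 − 261 = 1680 CE.

1680 CE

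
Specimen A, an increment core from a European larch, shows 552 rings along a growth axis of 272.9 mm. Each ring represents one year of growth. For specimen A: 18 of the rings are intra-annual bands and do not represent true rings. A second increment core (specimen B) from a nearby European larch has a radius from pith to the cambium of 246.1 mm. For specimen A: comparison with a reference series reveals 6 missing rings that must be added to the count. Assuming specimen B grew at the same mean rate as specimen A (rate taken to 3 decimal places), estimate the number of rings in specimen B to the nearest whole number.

Specimen A: correcting the raw count gives 552 − 18 + 6 = 540 true rings.
A: Extension rate ≈ 272.9 / 540 = 0.505 mm/year.
For B, 246.1 / 0.505 = 487.33 years ≈ 487 rings.

487 rings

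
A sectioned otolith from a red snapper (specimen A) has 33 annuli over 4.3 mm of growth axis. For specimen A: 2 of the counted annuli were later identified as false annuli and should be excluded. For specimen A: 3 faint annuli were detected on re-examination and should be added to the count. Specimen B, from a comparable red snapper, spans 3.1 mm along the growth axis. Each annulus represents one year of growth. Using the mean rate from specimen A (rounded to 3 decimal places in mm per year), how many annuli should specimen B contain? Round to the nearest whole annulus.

Specimen A: after corrections the count is 33 − 2 + 3 = 34 annuli.
A: 4.3 mm over 34 years gives 4.3 / 34 ≈ 0.126 mm per year.
Specimen B: 3.1 mm / 0.126 mm per year = 24.60 years ≈ 25 annuli.

25 annuli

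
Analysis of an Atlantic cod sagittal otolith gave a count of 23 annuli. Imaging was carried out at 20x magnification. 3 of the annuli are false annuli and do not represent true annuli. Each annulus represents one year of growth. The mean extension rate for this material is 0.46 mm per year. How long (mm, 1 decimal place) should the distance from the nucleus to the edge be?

True annulus count = 23 − 3 = 20.
20 years at 0.46 mm/year gives 0.46 × 20 = 9.2 mm.

9.2 mm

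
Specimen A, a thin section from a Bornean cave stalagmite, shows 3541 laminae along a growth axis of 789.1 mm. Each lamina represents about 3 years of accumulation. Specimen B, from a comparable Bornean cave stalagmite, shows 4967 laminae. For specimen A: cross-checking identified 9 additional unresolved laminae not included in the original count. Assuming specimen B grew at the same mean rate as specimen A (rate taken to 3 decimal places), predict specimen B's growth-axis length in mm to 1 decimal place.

1102.7 mm

Specimen A: after corrections the count is 3541 + 9 = 3550 laminae.
Specimen A: 3550 laminae at 3 years each span 3550 × 3 = 10650 years.
A: Extension rate ≈ 789.1 / 10650 = 0.074 mm/yr.
Specimen B: 4967 laminae at 3 years each span 4967 × 3 = 14901 years. Length of B = 0.074 × 14901 = 1102.7 mm.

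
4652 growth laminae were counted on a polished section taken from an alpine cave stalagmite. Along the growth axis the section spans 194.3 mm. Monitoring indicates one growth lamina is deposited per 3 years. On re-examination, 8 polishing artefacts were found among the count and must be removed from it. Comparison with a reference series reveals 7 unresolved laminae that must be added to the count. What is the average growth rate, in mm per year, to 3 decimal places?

0.014 mm per year

True growth lamina count = 4652 − 8 + 7 = 4651.
At 3 years per growth lamina, 4651 × 3 = 13953 years.
194.3 mm over 13953 years gives 194.3 / 13953 ≈ 0.014 mm per year.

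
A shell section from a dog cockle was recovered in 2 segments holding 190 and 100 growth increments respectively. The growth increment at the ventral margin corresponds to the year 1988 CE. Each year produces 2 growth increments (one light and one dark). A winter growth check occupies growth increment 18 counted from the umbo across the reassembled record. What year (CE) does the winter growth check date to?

Total growth increments = 190 + 100 = 290.
Between growth increment 18 and the ventral margin there are 290 − 18 = 272 growth increments.
With 2 growth increments per year, 272 / 2 = 136 years.
1988 − 136 = 1852 CE.

1852 CE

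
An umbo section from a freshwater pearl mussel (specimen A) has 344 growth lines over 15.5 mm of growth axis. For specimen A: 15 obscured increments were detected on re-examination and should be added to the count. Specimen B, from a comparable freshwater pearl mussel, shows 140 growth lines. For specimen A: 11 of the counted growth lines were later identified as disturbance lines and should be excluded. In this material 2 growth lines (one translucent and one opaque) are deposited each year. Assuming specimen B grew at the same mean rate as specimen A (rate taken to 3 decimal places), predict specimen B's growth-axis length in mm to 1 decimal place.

6.2 mm

Specimen A: correcting the raw count gives 344 − 11 + 15 = 348 true growth lines.
Specimen A: with 2 growth lines per year, 348 / 2 = 174 years.
A: 15.5 mm over 174 years gives 15.5 / 174 ≈ 0.089 mm/year.
Specimen B: with 2 growth lines per year, 140 / 2 = 70 years. For B, 0.089 mm/year × 70 years = 6.2 mm.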